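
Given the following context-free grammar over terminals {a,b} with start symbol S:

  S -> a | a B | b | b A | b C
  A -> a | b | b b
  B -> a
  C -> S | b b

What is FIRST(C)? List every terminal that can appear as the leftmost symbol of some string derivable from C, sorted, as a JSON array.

Compute FIRST by fixpoint:
round 1:
  A via A→a: +{a}
  A via A→b: +{b}
  B via B→a: +{a}
  C via C→b b: +{b}
  S via S→a: +{a}
  S via S→b: +{b}
  FIRST[S]={a,b}  FIRST[A]={a,b}  FIRST[B]={a}  FIRST[C]={b}
round 2:
  C via C→S: +{a}
  FIRST[S]={a,b}  FIRST[A]={a,b}  FIRST[B]={a}  FIRST[C]={a,b}
round 3: done
  FIRST[S]={a,b}  FIRST[A]={a,b}  FIRST[B]={a}  FIRST[C]={a,b}

FIRST(C) = ["a", "b"]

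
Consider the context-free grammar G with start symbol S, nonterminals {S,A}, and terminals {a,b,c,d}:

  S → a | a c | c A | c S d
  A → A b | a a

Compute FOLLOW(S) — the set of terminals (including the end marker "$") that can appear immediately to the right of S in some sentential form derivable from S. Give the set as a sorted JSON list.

Compute FIRST by fixpoint:
pass 1:
  A via A→a a: +{a}
  S via S→a: +{a}
  S via S→c A: +{c}
  FIRST[S]={a,c}  FIRST[A]={a}
pass 2: — fixpoint
  FIRST[S]={a,c}  FIRST[A]={a}

FOLLOW iteration:
initialize: $ ∈ FOLLOW(S)
iter 1:
  A→A b: FOLLOW(A) ⊇ FIRST(b) = {b}; new: +{b}
  S→c A: FOLLOW(A) ⊇ FOLLOW(S) ⊇ {$}; new: +{$}
  S→c S d: FOLLOW(S) ⊇ FIRST(d) = {d}; new: +{d}
  FOLLOW(S)={$,d}  FOLLOW(A)={$,b}
iter 2:
  S→c A: FOLLOW(A) ⊇ FOLLOW(S) ⊇ {$,d}; new: +{d}
  FOLLOW(S)={$,d}  FOLLOW(A)={$,b,d}
iter 3: (no change)
  FOLLOW(S)={$,d}  FOLLOW(A)={$,b,d}

FOLLOW(S) = ["$", "d"]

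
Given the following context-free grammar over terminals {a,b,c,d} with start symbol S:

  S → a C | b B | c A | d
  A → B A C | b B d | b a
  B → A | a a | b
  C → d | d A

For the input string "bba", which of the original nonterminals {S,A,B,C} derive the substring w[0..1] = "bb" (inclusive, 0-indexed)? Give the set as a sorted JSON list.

CNF form of G:
  S -> T0 B | T2 C | T3 A | d
  A -> B X4 | T0 T2 | T0 X5
  B -> B X6 | T0 T2 | T0 X7 | T2 T2 | b
  C -> T1 A | d
  T0 -> b
  T1 -> d
  T2 -> a
  T3 -> c
  X4 -> A C
  X5 -> B T1
  X6 -> A C
  X7 -> B T1

Fill CYK table bottom-up, restricted to cells inside w[0..1]:
  T[0,0] 'b' = {B,T0}  orig:{B}
  T[1,1] 'b' = {B,T0}  orig:{B}
  T[0,1] 'bb' = {S}

Original NTs in T[0,1] deriving "bb": ["S"]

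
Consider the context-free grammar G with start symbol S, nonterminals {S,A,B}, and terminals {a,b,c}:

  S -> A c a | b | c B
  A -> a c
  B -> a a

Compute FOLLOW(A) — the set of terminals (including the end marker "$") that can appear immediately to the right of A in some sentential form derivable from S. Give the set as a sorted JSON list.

FIRST sets, iterate to fixpoint:
round 1:
  A via A→a c: +{a}
  B via B→a a: +{a}
  S via S→A c a: +{a}
  S via S→b: +{b}
  S via S→c B: +{c}
  S: {a,b,c}  A: {a}  B: {a}
round 2: done
  S: {a,b,c}  A: {a}  B: {a}

Compute FOLLOW by fixpoint:
initialize: $ ∈ FOLLOW(S)
round 1:
  S→A c a: FOLLOW(A) ⊇ FIRST(c) = {c}; new: +{c}
  S→c B: FOLLOW(B) ⊇ FOLLOW(S) ⊇ {$}; new: +{$}
  S: {$}  A: {c}  B: {$}
round 2: done
  S: {$}  A: {c}  B: {$}

FOLLOW(A) = ["c"]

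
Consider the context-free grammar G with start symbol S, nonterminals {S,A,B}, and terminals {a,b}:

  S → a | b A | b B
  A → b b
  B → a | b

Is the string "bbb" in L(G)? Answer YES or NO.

Convert to CNF:
  S -> T0 A | T0 B | a
  A -> T0 T0
  B -> a | b
  T0 -> b

CYK table (by increasing span):
  cell(0,0) b: {B,T0}  orig:{B}
  cell(1,1) b: {B,T0}  orig:{B}
  cell(2,2) b: {B,T0}  orig:{B}
  cell(0,1) bb: {A,S}
  cell(1,2) bb: {A,S}
  cell(0,2) bbb: {S}

S ∈ T[0,2] ⇒ YES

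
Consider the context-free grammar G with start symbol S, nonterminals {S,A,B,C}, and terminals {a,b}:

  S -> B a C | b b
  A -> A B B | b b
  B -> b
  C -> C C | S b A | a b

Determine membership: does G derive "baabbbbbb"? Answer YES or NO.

Convert to CNF:
  S -> B X4 | T0 T0
  A -> A X2 | T0 T0
  B -> b
  C -> C C | S X3 | T1 T0
  T0 -> b
  T1 -> a
  X2 -> B B
  X3 -> T0 A
  X4 -> T1 C

CYK fill:
  T[0,0] 'b' = {B,T0}  orig:{B}
  T[1,1] 'a' = {T1}  orig:{}
  T[2,2] 'a' = {T1}  orig:{}
  T[3,3] 'b' = {B,T0}  orig:{B}
  T[4,4] 'b' = {B,T0}  orig:{B}
  T[5,5] 'b' = {B,T0}  orig:{B}
  T[6,6] 'b' = {B,T0}  orig:{B}
  T[7,7] 'b' = {B,T0}  orig:{B}
  T[8,8] 'b' = {B,T0}  orig:{B}
  T[0,1] 'ba' = ∅
  T[1,2] 'aa' = ∅
  T[2,3] 'ab' = {C}
  T[3,4] 'bb' = {A,S,X2}  orig:{A,S}
  T[4,5] 'bb' = {A,S,X2}  orig:{A,S}
  T[5,6] 'bb' = {A,S,X2}  orig:{A,S}
  T[6,7] 'bb' = {A,S,X2}  orig:{A,S}
  T[7,8] 'bb' = {A,S,X2}  orig:{A,S}
  T[0,2] 'baa' = ∅
  T[1,3] 'aab' = {X4}  orig:{}
  T[2,4] 'abb' = ∅
  T[3,5] 'bbb' = {X3}  orig:{}
  T[4,6] 'bbb' = {X3}  orig:{}
  T[5,7] 'bbb' = {X3}  orig:{}
  T[6,8] 'bbb' = {X3}  orig:{}
  T[0,3] 'baab' = {S}
  T[1,4] 'aabb' = ∅
  T[2,5] 'abbb' = ∅
  T[3,6] 'bbbb' = {A}
  T[4,7] 'bbbb' = {A}
  T[5,8] 'bbbb' = {A}
  T[0,4] 'baabb' = ∅
  T[1,5] 'aabbb' = ∅
  T[2,6] 'abbbb' = ∅
  T[3,7] 'bbbbb' = {C,X3}  orig:{C}
  T[4,8] 'bbbbb' = {C,X3}  orig:{C}
  T[0,5] 'baabbb' = ∅
  T[1,6] 'aabbbb' = ∅
  T[2,7] 'abbbbb' = {X4}  orig:{}
  T[3,8] 'bbbbbb' = {A}
  T[0,6] 'baabbbb' = {C}
  T[1,7] 'aabbbbb' = ∅
  T[2,8] 'abbbbbb' = {C}
  T[0,7] 'baabbbbb' = ∅
  T[1,8] 'aabbbbbb' = {X4}  orig:{}
  T[0,8] 'baabbbbbb' = {C,S}

S ∈ T[0,8] ⇒ YES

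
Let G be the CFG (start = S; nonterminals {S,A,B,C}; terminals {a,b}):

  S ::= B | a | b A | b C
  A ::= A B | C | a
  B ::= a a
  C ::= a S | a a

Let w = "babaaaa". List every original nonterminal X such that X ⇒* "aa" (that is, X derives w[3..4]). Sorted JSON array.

CNF form of G:
  S -> T0 T0 | T1 A | T1 C | a
  A -> A B | T0 S | T0 T0 | a
  B -> T0 T0
  C -> T0 S | T0 T0
  T0 -> a
  T1 -> b

CYK table (by increasing span) — only the sub-triangle for w[3..4]:
  [3..3]={A,S,T0}  "a"  orig:{A,S}
  [4..4]={A,S,T0}  "a"  orig:{A,S}
  [3..4]={A,B,C,S}  "aa"

Original NTs in T[3,4] deriving "aa": ["A", "B", "C", "S"]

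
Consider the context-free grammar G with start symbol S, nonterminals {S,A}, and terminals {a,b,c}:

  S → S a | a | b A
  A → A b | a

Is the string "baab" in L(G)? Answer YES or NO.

Convert to CNF:
  S -> S T1 | T0 A | a
  A -> A T0 | a
  T0 -> b
  T1 -> a

CYK fill:
  cell(0,0) b: {T0}  orig:{}
  cell(1,1) a: {A,S,T1}  orig:{A,S}
  cell(2,2) a: {A,S,T1}  orig:{A,S}
  cell(3,3) b: {T0}  orig:{}
  cell(0,1) ba: {S}
  cell(1,2) aa: {S}
  cell(2,3) ab: {A}
  cell(0,2) baa: {S}
  cell(1,3) aab: ∅
  cell(0,3) baab: ∅

S ∉ T[0,3] ⇒ NO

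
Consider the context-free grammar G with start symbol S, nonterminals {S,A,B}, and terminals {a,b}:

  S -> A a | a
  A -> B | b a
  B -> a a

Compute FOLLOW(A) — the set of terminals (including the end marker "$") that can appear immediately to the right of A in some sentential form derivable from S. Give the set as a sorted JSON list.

Compute FIRST by fixpoint:
iter 1:
  A via A→b a: +{b}
  B via B→a a: +{a}
  S via S→A a: +{b}
  S via S→a: +{a}
  S: {a,b}  A: {b}  B: {a}
iter 2:
  A via A→B: +{a}
  S: {a,b}  A: {a,b}  B: {a}
iter 3: — fixpoint
  S: {a,b}  A: {a,b}  B: {a}

Compute FOLLOW by fixpoint:
FOLLOW(S) := {$}
round 1:
  S→A a: FOLLOW(A) ⊇ FIRST(a) = {a}; new: +{a}
  FOLLOW(S)={$}  FOLLOW(A)={a}  FOLLOW(B)={}
round 2:
  A→B: FOLLOW(B) ⊇ FOLLOW(A) ⊇ {a}; new: +{a}
  FOLLOW(S)={$}  FOLLOW(A)={a}  FOLLOW(B)={a}
round 3: (no change)
  FOLLOW(S)={$}  FOLLOW(A)={a}  FOLLOW(B)={a}

FOLLOW(A) = ["a"]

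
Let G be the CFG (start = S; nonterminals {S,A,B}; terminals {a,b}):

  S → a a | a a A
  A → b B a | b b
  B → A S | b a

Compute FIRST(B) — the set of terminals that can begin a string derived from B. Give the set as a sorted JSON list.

FIRST sets, iterate to fixpoint:
[1]
  A via A→b B a: +{b}
  B via B→A S: +{b}
  S via S→a a: +{a}
  S: {a}  A: {b}  B: {b}
[2] (stable)
  S: {a}  A: {b}  B: {b}

FIRST(B) = ["b"]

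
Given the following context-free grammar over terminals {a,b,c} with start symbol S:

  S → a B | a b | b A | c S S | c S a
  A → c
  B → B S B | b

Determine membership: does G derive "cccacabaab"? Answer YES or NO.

CNF form of G:
  S -> T0 B | T0 T1 | T1 A | T2 X4 | T2 X5
  A -> c
  B -> B X3 | b
  T0 -> a
  T1 -> b
  T2 -> c
  X3 -> S B
  X4 -> S S
  X5 -> S T0

Fill CYK table bottom-up:
  [0..0]={A,T2}  "c"  orig:{A}
  [1..1]={A,T2}  "c"  orig:{A}
  [2..2]={A,T2}  "c"  orig:{A}
  [3..3]={T0}  "a"  orig:{}
  [4..4]={A,T2}  "c"  orig:{A}
  [5..5]={T0}  "a"  orig:{}
  [6..6]={B,T1}  "b"  orig:{B}
  [7..7]={T0}  "a"  orig:{}
  [8..8]={T0}  "a"  orig:{}
  [9..9]={B,T1}  "b"  orig:{B}
  [0..1]=∅  "cc"
  [1..2]=∅  "cc"
  [2..3]=∅  "ca"
  [3..4]=∅  "ac"
  [4..5]=∅  "ca"
  [5..6]={S}  "ab"
  [6..7]=∅  "ba"
  [7..8]=∅  "aa"
  [8..9]={S}  "ab"
  [0..2]=∅  "ccc"
  [1..3]=∅  "cca"
  [2..4]=∅  "cac"
  [3..5]=∅  "aca"
  [4..6]=∅  "cab"
  [5..7]={X5}  "aba"  orig:{}
  [6..8]=∅  "baa"
  [7..9]=∅  "aab"
  [0..3]=∅  "ccca"
  [1..4]=∅  "ccac"
  [2..5]=∅  "caca"
  [3..6]=∅  "acab"
  [4..7]={S}  "caba"
  [5..8]=∅  "abaa"
  [6..9]=∅  "baab"
  [0..4]=∅  "cccac"
  [1..5]=∅  "ccaca"
  [2..6]=∅  "cacab"
  [3..7]=∅  "acaba"
  [4..8]={X5}  "cabaa"  orig:{}
  [5..9]=∅  "abaab"
  [0..5]=∅  "cccaca"
  [1..6]=∅  "ccacab"
  [2..7]=∅  "cacaba"
  [3..8]=∅  "acabaa"
  [4..9]={X4}  "cabaab"  orig:{}
  [0..6]=∅  "cccacab"
  [1..7]=∅  "ccacaba"
  [2..8]=∅  "cacabaa"
  [3..9]=∅  "acabaab"
  [0..7]=∅  "cccacaba"
  [1..8]=∅  "ccacabaa"
  [2..9]=∅  "cacabaab"
  [0..8]=∅  "cccacabaa"
  [1..9]=∅  "ccacabaab"
  [0..9]=∅  "cccacabaab"

S ∉ T[0,9] ⇒ NO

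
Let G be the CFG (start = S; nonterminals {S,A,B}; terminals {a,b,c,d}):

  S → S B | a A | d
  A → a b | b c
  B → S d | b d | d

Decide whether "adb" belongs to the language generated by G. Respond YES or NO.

Convert to CNF:
  S -> S B | T0 A | d
  A -> T0 T1 | T1 T2
  B -> S T3 | T1 T3 | d
  T0 -> a
  T1 -> b
  T2 -> c
  T3 -> d

CYK table (by increasing span):
  [0..0]={T0}  "a"  orig:{}
  [1..1]={B,S,T3}  "d"  orig:{B,S}
  [2..2]={T1}  "b"  orig:{}
  [0..1]=∅  "ad"
  [1..2]=∅  "db"
  [0..2]=∅  "adb"

S ∉ T[0,2] ⇒ NO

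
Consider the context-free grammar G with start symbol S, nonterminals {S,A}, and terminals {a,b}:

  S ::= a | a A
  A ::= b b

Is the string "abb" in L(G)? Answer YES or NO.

CNF form of G:
  S -> T1 A | a
  A -> T0 T0
  T0 -> b
  T1 -> a

CYK table (by increasing span):
  [0..0]={S,T1}  "a"  orig:{S}
  [1..1]={T0}  "b"  orig:{}
  [2..2]={T0}  "b"  orig:{}
  [0..1]=∅  "ab"
  [1..2]={A}  "bb"
  [0..2]={S}  "abb"

S ∈ T[0,2] ⇒ YES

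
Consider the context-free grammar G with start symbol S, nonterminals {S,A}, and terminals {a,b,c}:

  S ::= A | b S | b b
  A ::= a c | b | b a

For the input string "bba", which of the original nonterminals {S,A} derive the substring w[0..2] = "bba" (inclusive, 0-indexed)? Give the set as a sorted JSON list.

CNF form of G:
  S -> T0 T1 | T2 S | T2 T0 | T2 T2 | b
  A -> T0 T1 | T2 T0 | b
  T0 -> a
  T1 -> c
  T2 -> b

CYK fill — only the sub-triangle for w[0..2]:
  T[0,0] 'b' = {A,S,T2}  orig:{A,S}
  T[1,1] 'b' = {A,S,T2}  orig:{A,S}
  T[2,2] 'a' = {T0}  orig:{}
  T[0,1] 'bb' = {S}
  T[1,2] 'ba' = {A,S}
  T[0,2] 'bba' = {S}

Original NTs in T[0,2] deriving "bba": ["S"]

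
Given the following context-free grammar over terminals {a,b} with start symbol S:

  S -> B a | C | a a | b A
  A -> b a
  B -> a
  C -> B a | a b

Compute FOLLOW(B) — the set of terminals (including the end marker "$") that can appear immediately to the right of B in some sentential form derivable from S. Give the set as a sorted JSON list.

FIRST sets, iterate to fixpoint:
round 1:
  A via A→b a: +{b}
  B via B→a: +{a}
  C via C→B a: +{a}
  S via S→B a: +{a}
  S via S→b A: +{b}
  S: {a,b}  A: {b}  B: {a}  C: {a}
round 2: (no change)
  S: {a,b}  A: {b}  B: {a}  C: {a}

Compute FOLLOW by fixpoint:
seed FOLLOW(S) with $
pass 1:
  C→B a: FOLLOW(B) ⊇ FIRST(a) = {a}; new: +{a}
  S→C: FOLLOW(C) ⊇ FOLLOW(S) ⊇ {$}; new: +{$}
  S→b A: FOLLOW(A) ⊇ FOLLOW(S) ⊇ {$}; new: +{$}
  FOLLOW[S]={$}  FOLLOW[A]={$}  FOLLOW[B]={a}  FOLLOW[C]={$}
pass 2: — fixpoint
  FOLLOW[S]={$}  FOLLOW[A]={$}  FOLLOW[B]={a}  FOLLOW[C]={$}

FOLLOW(B) = ["a"]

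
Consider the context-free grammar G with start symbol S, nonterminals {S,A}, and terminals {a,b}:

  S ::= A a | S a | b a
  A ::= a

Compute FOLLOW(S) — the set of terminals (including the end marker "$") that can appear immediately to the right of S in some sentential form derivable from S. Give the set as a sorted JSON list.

Compute FIRST by fixpoint:
round 1:
  A via A→a: +{a}
  S via S→A a: +{a}
  S via S→b a: +{b}
  S: {a,b}  A: {a}
round 2: (no change)
  S: {a,b}  A: {a}

FOLLOW iteration:
FOLLOW(S) := {$}
iter 1:
  S→A a: FOLLOW(A) ⊇ FIRST(a) = {a}; new: +{a}
  S→S a: FOLLOW(S) ⊇ FIRST(a) = {a}; new: +{a}
  S: {$,a}  A: {a}
iter 2: done
  S: {$,a}  A: {a}

FOLLOW(S) = ["$", "a"]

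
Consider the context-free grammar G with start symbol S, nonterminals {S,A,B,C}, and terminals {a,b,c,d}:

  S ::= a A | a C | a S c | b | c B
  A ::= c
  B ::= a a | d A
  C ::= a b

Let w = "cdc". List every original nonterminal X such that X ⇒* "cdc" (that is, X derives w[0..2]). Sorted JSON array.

CNF form of G:
  S -> T0 A | T0 C | T0 X4 | T3 B | b
  A -> c
  B -> T0 T0 | T1 A
  C -> T0 T2
  T0 -> a
  T1 -> d
  T2 -> b
  T3 -> c
  X4 -> S T3

Fill CYK table bottom-up — only the sub-triangle for w[0..2]:
  [0..0]={A,T3}  "c"  orig:{A}
  [1..1]={T1}  "d"  orig:{}
  [2..2]={A,T3}  "c"  orig:{A}
  [0..1]=∅  "cd"
  [1..2]={B}  "dc"
  [0..2]={S}  "cdc"

Original NTs in T[0,2] deriving "cdc": ["S"]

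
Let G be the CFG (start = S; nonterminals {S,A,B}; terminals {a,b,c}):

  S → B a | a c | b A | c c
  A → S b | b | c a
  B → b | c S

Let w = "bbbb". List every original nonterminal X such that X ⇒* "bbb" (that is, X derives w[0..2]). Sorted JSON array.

Convert to CNF:
  S -> B T2 | T0 A | T1 T1 | T2 T1
  A -> S T0 | T1 T2 | b
  B -> T1 S | b
  T0 -> b
  T1 -> c
  T2 -> a

CYK fill — only the sub-triangle for w[0..2]:
  [0..0]={A,B,T0}  "b"  orig:{A,B}
  [1..1]={A,B,T0}  "b"  orig:{A,B}
  [2..2]={A,B,T0}  "b"  orig:{A,B}
  [0..1]={S}  "bb"
  [1..2]={S}  "bb"
  [0..2]={A}  "bbb"

Original NTs in T[0,2] deriving "bbb": ["A"]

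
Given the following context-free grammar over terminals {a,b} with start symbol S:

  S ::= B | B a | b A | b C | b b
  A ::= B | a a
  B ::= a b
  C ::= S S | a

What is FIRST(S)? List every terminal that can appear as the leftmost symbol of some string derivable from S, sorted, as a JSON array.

FIRST sets, iterate to fixpoint:
round 1:
  A via A→a a: +{a}
  B via B→a b: +{a}
  C via C→a: +{a}
  S via S→B: +{a}
  S via S→b A: +{b}
  S: {a,b}  A: {a}  B: {a}  C: {a}
round 2:
  C via C→S S: +{b}
  S: {a,b}  A: {a}  B: {a}  C: {a,b}
round 3: (no change)
  S: {a,b}  A: {a}  B: {a}  C: {a,b}

FIRST(S) = ["a", "b"]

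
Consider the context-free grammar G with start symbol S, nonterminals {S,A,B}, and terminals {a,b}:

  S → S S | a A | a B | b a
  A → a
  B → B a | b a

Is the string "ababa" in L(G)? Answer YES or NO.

Convert to CNF:
  S -> S S | T0 A | T0 B | T1 T0
  A -> a
  B -> B T0 | T1 T0
  T0 -> a
  T1 -> b

Fill CYK table bottom-up:
  T[0,0] 'a' = {A,T0}  orig:{A}
  T[1,1] 'b' = {T1}  orig:{}
  T[2,2] 'a' = {A,T0}  orig:{A}
  T[3,3] 'b' = {T1}  orig:{}
  T[4,4] 'a' = {A,T0}  orig:{A}
  T[0,1] 'ab' = ∅
  T[1,2] 'ba' = {B,S}
  T[2,3] 'ab' = ∅
  T[3,4] 'ba' = {B,S}
  T[0,2] 'aba' = {S}
  T[1,3] 'bab' = ∅
  T[2,4] 'aba' = {S}
  T[0,3] 'abab' = ∅
  T[1,4] 'baba' = {S}
  T[0,4] 'ababa' = {S}

S ∈ T[0,4] ⇒ YES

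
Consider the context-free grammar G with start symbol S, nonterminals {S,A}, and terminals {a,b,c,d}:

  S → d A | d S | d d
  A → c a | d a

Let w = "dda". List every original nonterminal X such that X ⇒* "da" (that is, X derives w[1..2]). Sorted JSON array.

CNF form of G:
  S -> T2 A | T2 S | T2 T2
  A -> T0 T1 | T2 T1
  T0 -> c
  T1 -> a
  T2 -> d

Fill CYK table bottom-up — only the sub-triangle for w[1..2]:
  cell(1,1) d: {T2}  orig:{}
  cell(2,2) a: {T1}  orig:{}
  cell(1,2) da: {A}

Original NTs in T[1,2] deriving "da": ["A"]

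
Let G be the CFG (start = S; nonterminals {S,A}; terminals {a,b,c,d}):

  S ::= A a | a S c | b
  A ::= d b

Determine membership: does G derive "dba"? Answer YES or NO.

Convert to CNF:
  S -> A T2 | T2 X4 | b
  A -> T0 T1
  T0 -> d
  T1 -> b
  T2 -> a
  T3 -> c
  X4 -> S T3

Fill CYK table bottom-up:
  cell(0,0) d: {T0}  orig:{}
  cell(1,1) b: {S,T1}  orig:{S}
  cell(2,2) a: {T2}  orig:{}
  cell(0,1) db: {A}
  cell(1,2) ba: ∅
  cell(0,2) dba: {S}

S ∈ T[0,2] ⇒ YES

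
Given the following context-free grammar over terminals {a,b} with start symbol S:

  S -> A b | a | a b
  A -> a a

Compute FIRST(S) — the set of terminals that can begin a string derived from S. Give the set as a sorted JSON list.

FIRST iteration:
[1]
  A via A→a a: +{a}
  S via S→A b: +{a}
  FIRST[S]={a}  FIRST[A]={a}
[2] (stable)
  FIRST[S]={a}  FIRST[A]={a}

FIRST(S) = ["a"]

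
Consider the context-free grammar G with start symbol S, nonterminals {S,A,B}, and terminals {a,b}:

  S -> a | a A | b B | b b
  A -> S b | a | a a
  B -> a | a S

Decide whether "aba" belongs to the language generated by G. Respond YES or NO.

CNF form of G:
  S -> T0 B | T0 T0 | T1 A | a
  A -> S T0 | T1 T1 | a
  B -> T1 S | a
  T0 -> b
  T1 -> a

Fill CYK table bottom-up:
  T[0,0] 'a' = {A,B,S,T1}  orig:{A,B,S}
  T[1,1] 'b' = {T0}  orig:{}
  T[2,2] 'a' = {A,B,S,T1}  orig:{A,B,S}
  T[0,1] 'ab' = {A}
  T[1,2] 'ba' = {S}
  T[0,2] 'aba' = {B}

S ∉ T[0,2] ⇒ NO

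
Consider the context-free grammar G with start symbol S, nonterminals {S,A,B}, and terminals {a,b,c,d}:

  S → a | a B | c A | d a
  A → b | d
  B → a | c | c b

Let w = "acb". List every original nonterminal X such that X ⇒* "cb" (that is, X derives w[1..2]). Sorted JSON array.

CNF form of G:
  S -> T0 A | T2 B | T3 T2 | a
  A -> b | d
  B -> T0 T1 | a | c
  T0 -> c
  T1 -> b
  T2 -> a
  T3 -> d

CYK table (by increasing span) — only the sub-triangle for w[1..2]:
  T[1,1] 'c' = {B,T0}  orig:{B}
  T[2,2] 'b' = {A,T1}  orig:{A}
  T[1,2] 'cb' = {B,S}

Original NTs in T[1,2] deriving "cb": ["B", "S"]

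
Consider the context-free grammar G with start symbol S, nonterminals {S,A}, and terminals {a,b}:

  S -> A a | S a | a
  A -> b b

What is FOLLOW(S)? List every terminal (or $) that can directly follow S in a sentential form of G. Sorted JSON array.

Compute FIRST by fixpoint:
pass 1:
  A via A→b b: +{b}
  S via S→A a: +{b}
  S via S→a: +{a}
  FIRST[S]={a,b}  FIRST[A]={b}
pass 2: — fixpoint
  FIRST[S]={a,b}  FIRST[A]={b}

FOLLOW iteration:
FOLLOW(S) := {$}
iter 1:
  S→A a: FOLLOW(A) ⊇ FIRST(a) = {a}; new: +{a}
  S→S a: FOLLOW(S) ⊇ FIRST(a) = {a}; new: +{a}
  FOLLOW(S)={$,a}  FOLLOW(A)={a}
iter 2: (no change)
  FOLLOW(S)={$,a}  FOLLOW(A)={a}

FOLLOW(S) = ["$", "a"]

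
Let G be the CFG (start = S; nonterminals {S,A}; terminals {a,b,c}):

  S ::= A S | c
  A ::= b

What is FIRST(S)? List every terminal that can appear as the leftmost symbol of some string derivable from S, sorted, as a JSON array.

Compute FIRST by fixpoint:
iter 1:
  A via A→b: +{b}
  S via S→A S: +{b}
  S via S→c: +{c}
  FIRST[S]={b,c}  FIRST[A]={b}
iter 2: (no change)
  FIRST[S]={b,c}  FIRST[A]={b}

FIRST(S) = ["b", "c"]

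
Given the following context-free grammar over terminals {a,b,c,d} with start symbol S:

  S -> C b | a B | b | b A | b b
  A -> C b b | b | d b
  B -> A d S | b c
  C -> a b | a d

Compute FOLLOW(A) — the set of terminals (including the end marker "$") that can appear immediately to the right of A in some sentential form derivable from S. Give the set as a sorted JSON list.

Compute FIRST by fixpoint:
[1]
  A via A→b: +{b}
  A via A→d b: +{d}
  B via B→A d S: +{b,d}
  C via C→a b: +{a}
  S via S→C b: +{a}
  S via S→b: +{b}
  S: {a,b}  A: {b,d}  B: {b,d}  C: {a}
[2]
  A via A→C b b: +{a}
  B via B→A d S: +{a}
  S: {a,b}  A: {a,b,d}  B: {a,b,d}  C: {a}
[3] done
  S: {a,b}  A: {a,b,d}  B: {a,b,d}  C: {a}

FOLLOW sets:
initialize: $ ∈ FOLLOW(S)
[1]
  A→C b b: FOLLOW(C) ⊇ FIRST(b) = {b}; new: +{b}
  B→A d S: FOLLOW(A) ⊇ FIRST(d) = {d}; new: +{d}
  S→a B: FOLLOW(B) ⊇ FOLLOW(S) ⊇ {$}; new: +{$}
  S→b A: FOLLOW(A) ⊇ FOLLOW(S) ⊇ {$}; new: +{$}
  S: {$}  A: {$,d}  B: {$}  C: {b}
[2] (no change)
  S: {$}  A: {$,d}  B: {$}  C: {b}

FOLLOW(A) = ["$", "d"]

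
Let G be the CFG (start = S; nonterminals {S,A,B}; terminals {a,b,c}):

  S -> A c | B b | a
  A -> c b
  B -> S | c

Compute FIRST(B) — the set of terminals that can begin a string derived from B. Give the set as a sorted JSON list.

FIRST iteration:
[1]
  A via A→c b: +{c}
  B via B→c: +{c}
  S via S→A c: +{c}
  S via S→a: +{a}
  S: {a,c}  A: {c}  B: {c}
[2]
  B via B→S: +{a}
  S: {a,c}  A: {c}  B: {a,c}
[3] (stable)
  S: {a,c}  A: {c}  B: {a,c}

FIRST(B) = ["a", "c"]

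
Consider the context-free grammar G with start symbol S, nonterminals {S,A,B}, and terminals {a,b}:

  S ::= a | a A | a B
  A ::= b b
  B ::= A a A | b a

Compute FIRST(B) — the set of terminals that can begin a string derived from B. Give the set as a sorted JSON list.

Compute FIRST by fixpoint:
[1]
  A via A→b b: +{b}
  B via B→A a A: +{b}
  S via S→a: +{a}
  FIRST(S)={a}  FIRST(A)={b}  FIRST(B)={b}
[2] done
  FIRST(S)={a}  FIRST(A)={b}  FIRST(B)={b}

FIRST(B) = ["b"]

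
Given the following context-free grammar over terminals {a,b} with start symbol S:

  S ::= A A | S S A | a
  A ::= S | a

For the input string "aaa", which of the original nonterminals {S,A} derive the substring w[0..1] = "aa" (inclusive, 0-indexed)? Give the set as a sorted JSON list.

Convert to CNF:
  S -> A A | S X1 | a
  A -> A A | S X0 | a
  X0 -> S A
  X1 -> S A

Fill CYK table bottom-up — only the sub-triangle for w[0..1]:
  [0..0]={A,S}  "a"
  [1..1]={A,S}  "a"
  [0..1]={A,S,X0,X1}  "aa"  orig:{A,S}

Original NTs in T[0,1] deriving "aa": ["A", "S"]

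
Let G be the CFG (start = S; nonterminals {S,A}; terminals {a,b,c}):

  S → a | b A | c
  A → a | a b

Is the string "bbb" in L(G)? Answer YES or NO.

Convert to CNF:
  S -> T1 A | a | c
  A -> T0 T1 | a
  T0 -> a
  T1 -> b

CYK table (by increasing span):
  cell(0,0) b: {T1}  orig:{}
  cell(1,1) b: {T1}  orig:{}
  cell(2,2) b: {T1}  orig:{}
  cell(0,1) bb: ∅
  cell(1,2) bb: ∅
  cell(0,2) bbb: ∅

S ∉ T[0,2] ⇒ NO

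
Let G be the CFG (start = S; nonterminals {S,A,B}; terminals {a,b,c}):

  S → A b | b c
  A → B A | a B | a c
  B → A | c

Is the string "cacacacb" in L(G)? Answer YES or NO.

Convert to CNF:
  S -> A T2 | T2 T1
  A -> B A | T0 B | T0 T1
  B -> B A | T0 B | T0 T1 | c
  T0 -> a
  T1 -> c
  T2 -> b

CYK table (by increasing span):
  T[0,0] 'c' = {B,T1}  orig:{B}
  T[1,1] 'a' = {T0}  orig:{}
  T[2,2] 'c' = {B,T1}  orig:{B}
  T[3,3] 'a' = {T0}  orig:{}
  T[4,4] 'c' = {B,T1}  orig:{B}
  T[5,5] 'a' = {T0}  orig:{}
  T[6,6] 'c' = {B,T1}  orig:{B}
  T[7,7] 'b' = {T2}  orig:{}
  T[0,1] 'ca' = ∅
  T[1,2] 'ac' = {A,B}
  T[2,3] 'ca' = ∅
  T[3,4] 'ac' = {A,B}
  T[4,5] 'ca' = ∅
  T[5,6] 'ac' = {A,B}
  T[6,7] 'cb' = ∅
  T[0,2] 'cac' = {A,B}
  T[1,3] 'aca' = ∅
  T[2,4] 'cac' = {A,B}
  T[3,5] 'aca' = ∅
  T[4,6] 'cac' = {A,B}
  T[5,7] 'acb' = {S}
  T[0,3] 'caca' = ∅
  T[1,4] 'acac' = {A,B}
  T[2,5] 'caca' = ∅
  T[3,6] 'acac' = {A,B}
  T[4,7] 'cacb' = {S}
  T[0,4] 'cacac' = {A,B}
  T[1,5] 'acaca' = ∅
  T[2,6] 'cacac' = {A,B}
  T[3,7] 'acacb' = {S}
  T[0,5] 'cacaca' = ∅
  T[1,6] 'acacac' = {A,B}
  T[2,7] 'cacacb' = {S}
  T[0,6] 'cacacac' = {A,B}
  T[1,7] 'acacacb' = {S}
  T[0,7] 'cacacacb' = {S}

S ∈ T[0,7] ⇒ YES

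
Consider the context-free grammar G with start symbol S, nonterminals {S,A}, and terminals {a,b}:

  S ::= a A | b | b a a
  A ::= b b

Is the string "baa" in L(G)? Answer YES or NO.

CNF form of G:
  S -> T0 X2 | T1 A | b
  A -> T0 T0
  T0 -> b
  T1 -> a
  X2 -> T1 T1

Fill CYK table bottom-up:
  cell(0,0) b: {S,T0}  orig:{S}
  cell(1,1) a: {T1}  orig:{}
  cell(2,2) a: {T1}  orig:{}
  cell(0,1) ba: ∅
  cell(1,2) aa: {X2}  orig:{}
  cell(0,2) baa: {S}

S ∈ T[0,2] ⇒ YES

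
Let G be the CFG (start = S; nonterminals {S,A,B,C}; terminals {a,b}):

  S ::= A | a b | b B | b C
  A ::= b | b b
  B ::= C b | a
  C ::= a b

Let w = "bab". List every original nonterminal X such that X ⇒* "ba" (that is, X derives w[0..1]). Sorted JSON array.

Convert to CNF:
  S -> T0 B | T0 C | T0 T0 | T1 T0 | b
  A -> T0 T0 | b
  B -> C T0 | a
  C -> T1 T0
  T0 -> b
  T1 -> a

Fill CYK table bottom-up, restricted to cells inside w[0..1]:
  T[0,0] 'b' = {A,S,T0}  orig:{A,S}
  T[1,1] 'a' = {B,T1}  orig:{B}
  T[0,1] 'ba' = {S}

Original NTs in T[0,1] deriving "ba": ["S"]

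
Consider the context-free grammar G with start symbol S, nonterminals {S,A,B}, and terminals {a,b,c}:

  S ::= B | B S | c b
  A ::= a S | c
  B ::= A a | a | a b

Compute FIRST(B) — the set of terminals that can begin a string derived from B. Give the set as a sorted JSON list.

Compute FIRST by fixpoint:
round 1:
  A via A→a S: +{a}
  A via A→c: +{c}
  B via B→A a: +{a,c}
  S via S→B: +{a,c}
  S: {a,c}  A: {a,c}  B: {a,c}
round 2: — fixpoint
  S: {a,c}  A: {a,c}  B: {a,c}

FIRST(B) = ["a", "c"]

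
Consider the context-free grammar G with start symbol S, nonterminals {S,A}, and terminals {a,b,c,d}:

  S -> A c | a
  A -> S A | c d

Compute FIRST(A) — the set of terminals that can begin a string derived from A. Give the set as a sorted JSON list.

FIRST iteration:
iter 1:
  A via A→c d: +{c}
  S via S→A c: +{c}
  S via S→a: +{a}
  FIRST(S)={a,c}  FIRST(A)={c}
iter 2:
  A via A→S A: +{a}
  FIRST(S)={a,c}  FIRST(A)={a,c}
iter 3: — fixpoint
  FIRST(S)={a,c}  FIRST(A)={a,c}

FIRST(A) = ["a", "c"]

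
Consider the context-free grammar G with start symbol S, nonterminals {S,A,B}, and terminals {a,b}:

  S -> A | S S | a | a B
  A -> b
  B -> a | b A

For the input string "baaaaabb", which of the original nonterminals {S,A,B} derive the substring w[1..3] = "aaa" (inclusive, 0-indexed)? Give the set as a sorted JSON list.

CNF form of G:
  S -> S S | T1 B | a | b
  A -> b
  B -> T0 A | a
  T0 -> b
  T1 -> a

Fill CYK table bottom-up, restricted to cells inside w[1..3]:
  cell(1,1) a: {B,S,T1}  orig:{B,S}
  cell(2,2) a: {B,S,T1}  orig:{B,S}
  cell(3,3) a: {B,S,T1}  orig:{B,S}
  cell(1,2) aa: {S}
  cell(2,3) aa: {S}
  cell(1,3) aaa: {S}

Original NTs in T[1,3] deriving "aaa": ["S"]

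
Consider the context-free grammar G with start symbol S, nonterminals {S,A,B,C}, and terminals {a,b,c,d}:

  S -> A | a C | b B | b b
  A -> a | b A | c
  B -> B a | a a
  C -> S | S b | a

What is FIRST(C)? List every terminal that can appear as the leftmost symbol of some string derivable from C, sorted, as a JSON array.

FIRST sets, iterate to fixpoint:
iter 1:
  A via A→a: +{a}
  A via A→b A: +{b}
  A via A→c: +{c}
  B via B→a a: +{a}
  C via C→a: +{a}
  S via S→A: +{a,b,c}
  FIRST[S]={a,b,c}  FIRST[A]={a,b,c}  FIRST[B]={a}  FIRST[C]={a}
iter 2:
  C via C→S: +{b,c}
  FIRST[S]={a,b,c}  FIRST[A]={a,b,c}  FIRST[B]={a}  FIRST[C]={a,b,c}
iter 3: done
  FIRST[S]={a,b,c}  FIRST[A]={a,b,c}  FIRST[B]={a}  FIRST[C]={a,b,c}

FIRST(C) = ["a", "b", "c"]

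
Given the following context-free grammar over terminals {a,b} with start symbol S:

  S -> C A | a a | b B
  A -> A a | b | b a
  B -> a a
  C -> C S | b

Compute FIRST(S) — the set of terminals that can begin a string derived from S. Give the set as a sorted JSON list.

FIRST sets, iterate to fixpoint:
iter 1:
  A via A→b: +{b}
  B via B→a a: +{a}
  C via C→b: +{b}
  S via S→C A: +{b}
  S via S→a a: +{a}
  S: {a,b}  A: {b}  B: {a}  C: {b}
iter 2: — fixpoint
  S: {a,b}  A: {b}  B: {a}  C: {b}

FIRST(S) = ["a", "b"]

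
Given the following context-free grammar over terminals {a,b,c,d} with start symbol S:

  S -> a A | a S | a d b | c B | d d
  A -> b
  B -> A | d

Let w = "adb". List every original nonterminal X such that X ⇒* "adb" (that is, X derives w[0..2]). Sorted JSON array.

Convert to CNF:
  S -> T0 A | T0 S | T0 X4 | T1 T1 | T3 B
  A -> b
  B -> b | d
  T0 -> a
  T1 -> d
  T2 -> b
  T3 -> c
  X4 -> T1 T2

Fill CYK table bottom-up (cells [i..j] with 0 ≤ i ≤ j ≤ 2 only):
  cell(0,0) a: {T0}  orig:{}
  cell(1,1) d: {B,T1}  orig:{B}
  cell(2,2) b: {A,B,T2}  orig:{A,B}
  cell(0,1) ad: ∅
  cell(1,2) db: {X4}  orig:{}
  cell(0,2) adb: {S}

Original NTs in T[0,2] deriving "adb": ["S"]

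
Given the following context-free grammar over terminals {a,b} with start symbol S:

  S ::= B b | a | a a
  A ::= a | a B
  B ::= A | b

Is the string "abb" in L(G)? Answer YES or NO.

Convert to CNF:
  S -> B T1 | T0 T0 | a
  A -> T0 B | a
  B -> T0 B | a | b
  T0 -> a
  T1 -> b

CYK table (by increasing span):
  cell(0,0) a: {A,B,S,T0}  orig:{A,B,S}
  cell(1,1) b: {B,T1}  orig:{B}
  cell(2,2) b: {B,T1}  orig:{B}
  cell(0,1) ab: {A,B,S}
  cell(1,2) bb: {S}
  cell(0,2) abb: {S}

S ∈ T[0,2] ⇒ YES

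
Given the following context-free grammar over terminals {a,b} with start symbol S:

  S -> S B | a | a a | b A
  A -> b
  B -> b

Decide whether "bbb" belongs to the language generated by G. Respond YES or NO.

CNF form of G:
  S -> S B | T0 T0 | T1 A | a
  A -> b
  B -> b
  T0 -> a
  T1 -> b

Fill CYK table bottom-up:
  [0..0]={A,B,T1}  "b"  orig:{A,B}
  [1..1]={A,B,T1}  "b"  orig:{A,B}
  [2..2]={A,B,T1}  "b"  orig:{A,B}
  [0..1]={S}  "bb"
  [1..2]={S}  "bb"
  [0..2]={S}  "bbb"

S ∈ T[0,2] ⇒ YES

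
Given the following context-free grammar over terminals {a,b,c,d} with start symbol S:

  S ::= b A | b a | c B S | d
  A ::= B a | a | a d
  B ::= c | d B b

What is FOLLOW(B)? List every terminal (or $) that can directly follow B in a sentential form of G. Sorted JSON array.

FIRST iteration:
round 1:
  A via A→a: +{a}
  B via B→c: +{c}
  B via B→d B b: +{d}
  S via S→b A: +{b}
  S via S→c B S: +{c}
  S via S→d: +{d}
  S: {b,c,d}  A: {a}  B: {c,d}
round 2:
  A via A→B a: +{c,d}
  S: {b,c,d}  A: {a,c,d}  B: {c,d}
round 3: (stable)
  S: {b,c,d}  A: {a,c,d}  B: {c,d}

FOLLOW sets:
seed FOLLOW(S) with $
iter 1:
  A→B a: FOLLOW(B) ⊇ FIRST(a) = {a}; new: +{a}
  B→d B b: FOLLOW(B) ⊇ FIRST(b) = {b}; new: +{b}
  S→b A: FOLLOW(A) ⊇ FOLLOW(S) ⊇ {$}; new: +{$}
  S→c B S: FOLLOW(B) ⊇ FIRST(S) = {b,c,d}; new: +{c,d}
  FOLLOW[S]={$}  FOLLOW[A]={$}  FOLLOW[B]={a,b,c,d}
iter 2: (stable)
  FOLLOW[S]={$}  FOLLOW[A]={$}  FOLLOW[B]={a,b,c,d}

FOLLOW(B) = ["a", "b", "c", "d"]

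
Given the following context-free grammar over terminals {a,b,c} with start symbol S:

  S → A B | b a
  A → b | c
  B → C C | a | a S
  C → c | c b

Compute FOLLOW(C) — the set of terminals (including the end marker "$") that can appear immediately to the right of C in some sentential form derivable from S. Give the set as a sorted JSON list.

FIRST iteration:
iter 1:
  A via A→b: +{b}
  A via A→c: +{c}
  B via B→a: +{a}
  C via C→c: +{c}
  S via S→A B: +{b,c}
  FIRST[S]={b,c}  FIRST[A]={b,c}  FIRST[B]={a}  FIRST[C]={c}
iter 2:
  B via B→C C: +{c}
  FIRST[S]={b,c}  FIRST[A]={b,c}  FIRST[B]={a,c}  FIRST[C]={c}
iter 3: done
  FIRST[S]={b,c}  FIRST[A]={b,c}  FIRST[B]={a,c}  FIRST[C]={c}

FOLLOW iteration:
seed FOLLOW(S) with $
[1]
  B→C C: FOLLOW(C) ⊇ FIRST(C) = {c}; new: +{c}
  S→A B: FOLLOW(A) ⊇ FIRST(B) = {a,c}; new: +{a,c}
  S→A B: FOLLOW(B) ⊇ FOLLOW(S) ⊇ {$}; new: +{$}
  FOLLOW(S)={$}  FOLLOW(A)={a,c}  FOLLOW(B)={$}  FOLLOW(C)={c}
[2]
  B→C C: FOLLOW(C) ⊇ FOLLOW(B) ⊇ {$}; new: +{$}
  FOLLOW(S)={$}  FOLLOW(A)={a,c}  FOLLOW(B)={$}  FOLLOW(C)={$,c}
[3] (stable)
  FOLLOW(S)={$}  FOLLOW(A)={a,c}  FOLLOW(B)={$}  FOLLOW(C)={$,c}

FOLLOW(C) = ["$", "c"]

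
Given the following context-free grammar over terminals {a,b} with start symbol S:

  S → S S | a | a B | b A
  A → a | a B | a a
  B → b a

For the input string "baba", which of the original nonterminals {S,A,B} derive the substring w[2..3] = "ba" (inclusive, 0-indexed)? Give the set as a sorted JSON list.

Convert to CNF:
  S -> S S | T0 B | T1 A | a
  A -> T0 B | T0 T0 | a
  B -> T1 T0
  T0 -> a
  T1 -> b

CYK fill, restricted to cells inside w[2..3]:
  [2..2]={T1}  "b"  orig:{}
  [3..3]={A,S,T0}  "a"  orig:{A,S}
  [2..3]={B,S}  "ba"

Original NTs in T[2,3] deriving "ba": ["B", "S"]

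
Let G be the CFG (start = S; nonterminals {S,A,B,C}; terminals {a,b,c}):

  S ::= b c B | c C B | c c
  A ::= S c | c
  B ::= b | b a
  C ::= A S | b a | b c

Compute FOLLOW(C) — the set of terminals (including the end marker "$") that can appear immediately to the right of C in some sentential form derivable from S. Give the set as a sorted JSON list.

Compute FIRST by fixpoint:
pass 1:
  A via A→c: +{c}
  B via B→b: +{b}
  C via C→A S: +{c}
  C via C→b a: +{b}
  S via S→b c B: +{b}
  S via S→c C B: +{c}
  FIRST[S]={b,c}  FIRST[A]={c}  FIRST[B]={b}  FIRST[C]={b,c}
pass 2:
  A via A→S c: +{b}
  FIRST[S]={b,c}  FIRST[A]={b,c}  FIRST[B]={b}  FIRST[C]={b,c}
pass 3: done
  FIRST[S]={b,c}  FIRST[A]={b,c}  FIRST[B]={b}  FIRST[C]={b,c}

Compute FOLLOW by fixpoint:
FOLLOW(S) := {$}
iter 1:
  A→S c: FOLLOW(S) ⊇ FIRST(c) = {c}; new: +{c}
  C→A S: FOLLOW(A) ⊇ FIRST(S) = {b,c}; new: +{b,c}
  S→b c B: FOLLOW(B) ⊇ FOLLOW(S) ⊇ {$,c}; new: +{$,c}
  S→c C B: FOLLOW(C) ⊇ FIRST(B) = {b}; new: +{b}
  S: {$,c}  A: {b,c}  B: {$,c}  C: {b}
iter 2:
  C→A S: FOLLOW(S) ⊇ FOLLOW(C) ⊇ {b}; new: +{b}
  S→b c B: FOLLOW(B) ⊇ FOLLOW(S) ⊇ {$,b,c}; new: +{b}
  S: {$,b,c}  A: {b,c}  B: {$,b,c}  C: {b}
iter 3: — fixpoint
  S: {$,b,c}  A: {b,c}  B: {$,b,c}  C: {b}

FOLLOW(C) = ["b"]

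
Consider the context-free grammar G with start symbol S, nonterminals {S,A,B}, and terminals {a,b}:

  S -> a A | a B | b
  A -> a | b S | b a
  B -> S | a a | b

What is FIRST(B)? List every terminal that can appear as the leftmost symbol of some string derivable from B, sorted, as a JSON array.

FIRST iteration:
[1]
  A via A→a: +{a}
  A via A→b S: +{b}
  B via B→a a: +{a}
  B via B→b: +{b}
  S via S→a A: +{a}
  S via S→b: +{b}
  FIRST(S)={a,b}  FIRST(A)={a,b}  FIRST(B)={a,b}
[2] (stable)
  FIRST(S)={a,b}  FIRST(A)={a,b}  FIRST(B)={a,b}

FIRST(B) = ["a", "b"]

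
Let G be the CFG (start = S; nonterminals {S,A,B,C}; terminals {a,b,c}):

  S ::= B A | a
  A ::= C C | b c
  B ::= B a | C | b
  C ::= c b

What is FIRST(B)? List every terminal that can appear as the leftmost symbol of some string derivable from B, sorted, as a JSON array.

FIRST iteration:
[1]
  A via A→b c: +{b}
  B via B→b: +{b}
  C via C→c b: +{c}
  S via S→B A: +{b}
  S via S→a: +{a}
  S: {a,b}  A: {b}  B: {b}  C: {c}
[2]
  A via A→C C: +{c}
  B via B→C: +{c}
  S via S→B A: +{c}
  S: {a,b,c}  A: {b,c}  B: {b,c}  C: {c}
[3] — fixpoint
  S: {a,b,c}  A: {b,c}  B: {b,c}  C: {c}

FIRST(B) = ["b", "c"]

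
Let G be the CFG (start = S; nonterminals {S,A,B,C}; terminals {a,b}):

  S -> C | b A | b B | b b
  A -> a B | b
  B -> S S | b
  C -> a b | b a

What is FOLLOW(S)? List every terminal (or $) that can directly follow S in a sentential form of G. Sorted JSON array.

FIRST iteration:
round 1:
  A via A→a B: +{a}
  A via A→b: +{b}
  B via B→b: +{b}
  C via C→a b: +{a}
  C via C→b a: +{b}
  S via S→C: +{a,b}
  S: {a,b}  A: {a,b}  B: {b}  C: {a,b}
round 2:
  B via B→S S: +{a}
  S: {a,b}  A: {a,b}  B: {a,b}  C: {a,b}
round 3: (no change)
  S: {a,b}  A: {a,b}  B: {a,b}  C: {a,b}

Compute FOLLOW by fixpoint:
initialize: $ ∈ FOLLOW(S)
iter 1:
  B→S S: FOLLOW(S) ⊇ FIRST(S) = {a,b}; new: +{a,b}
  S→C: FOLLOW(C) ⊇ FOLLOW(S) ⊇ {$,a,b}; new: +{$,a,b}
  S→b A: FOLLOW(A) ⊇ FOLLOW(S) ⊇ {$,a,b}; new: +{$,a,b}
  S→b B: FOLLOW(B) ⊇ FOLLOW(S) ⊇ {$,a,b}; new: +{$,a,b}
  S: {$,a,b}  A: {$,a,b}  B: {$,a,b}  C: {$,a,b}
iter 2: — fixpoint
  S: {$,a,b}  A: {$,a,b}  B: {$,a,b}  C: {$,a,b}

FOLLOW(S) = ["$", "a", "b"]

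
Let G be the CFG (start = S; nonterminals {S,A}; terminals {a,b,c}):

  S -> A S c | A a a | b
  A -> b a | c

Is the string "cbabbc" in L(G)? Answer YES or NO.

Convert to CNF:
  S -> A X3 | A X4 | b
  A -> T0 T1 | c
  T0 -> b
  T1 -> a
  T2 -> c
  X3 -> S T2
  X4 -> T1 T1

CYK fill:
  T[0,0] 'c' = {A,T2}  orig:{A}
  T[1,1] 'b' = {S,T0}  orig:{S}
  T[2,2] 'a' = {T1}  orig:{}
  T[3,3] 'b' = {S,T0}  orig:{S}
  T[4,4] 'b' = {S,T0}  orig:{S}
  T[5,5] 'c' = {A,T2}  orig:{A}
  T[0,1] 'cb' = ∅
  T[1,2] 'ba' = {A}
  T[2,3] 'ab' = ∅
  T[3,4] 'bb' = ∅
  T[4,5] 'bc' = {X3}  orig:{}
  T[0,2] 'cba' = ∅
  T[1,3] 'bab' = ∅
  T[2,4] 'abb' = ∅
  T[3,5] 'bbc' = ∅
  T[0,3] 'cbab' = ∅
  T[1,4] 'babb' = ∅
  T[2,5] 'abbc' = ∅
  T[0,4] 'cbabb' = ∅
  T[1,5] 'babbc' = ∅
  T[0,5] 'cbabbc' = ∅

S ∉ T[0,5] ⇒ NO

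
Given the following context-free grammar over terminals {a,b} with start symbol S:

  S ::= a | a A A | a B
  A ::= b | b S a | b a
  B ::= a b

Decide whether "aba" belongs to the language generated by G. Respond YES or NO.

Convert to CNF:
  S -> T1 B | T1 X3 | a
  A -> T0 T1 | T0 X2 | b
  B -> T1 T0
  T0 -> b
  T1 -> a
  X2 -> S T1
  X3 -> A A

CYK fill:
  [0..0]={S,T1}  "a"  orig:{S}
  [1..1]={A,T0}  "b"  orig:{A}
  [2..2]={S,T1}  "a"  orig:{S}
  [0..1]={B}  "ab"
  [1..2]={A}  "ba"
  [0..2]=∅  "aba"

S ∉ T[0,2] ⇒ NO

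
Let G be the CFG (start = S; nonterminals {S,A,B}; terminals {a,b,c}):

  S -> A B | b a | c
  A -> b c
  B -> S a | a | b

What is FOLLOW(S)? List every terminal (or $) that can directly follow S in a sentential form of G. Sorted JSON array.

FIRST iteration:
round 1:
  A via A→b c: +{b}
  B via B→a: +{a}
  B via B→b: +{b}
  S via S→A B: +{b}
  S via S→c: +{c}
  FIRST(S)={b,c}  FIRST(A)={b}  FIRST(B)={a,b}
round 2:
  B via B→S a: +{c}
  FIRST(S)={b,c}  FIRST(A)={b}  FIRST(B)={a,b,c}
round 3: (no change)
  FIRST(S)={b,c}  FIRST(A)={b}  FIRST(B)={a,b,c}

FOLLOW sets:
initialize: $ ∈ FOLLOW(S)
round 1:
  B→S a: FOLLOW(S) ⊇ FIRST(a) = {a}; new: +{a}
  S→A B: FOLLOW(A) ⊇ FIRST(B) = {a,b,c}; new: +{a,b,c}
  S→A B: FOLLOW(B) ⊇ FOLLOW(S) ⊇ {$,a}; new: +{$,a}
  FOLLOW(S)={$,a}  FOLLOW(A)={a,b,c}  FOLLOW(B)={$,a}
round 2: (no change)
  FOLLOW(S)={$,a}  FOLLOW(A)={a,b,c}  FOLLOW(B)={$,a}

FOLLOW(S) = ["$", "a"]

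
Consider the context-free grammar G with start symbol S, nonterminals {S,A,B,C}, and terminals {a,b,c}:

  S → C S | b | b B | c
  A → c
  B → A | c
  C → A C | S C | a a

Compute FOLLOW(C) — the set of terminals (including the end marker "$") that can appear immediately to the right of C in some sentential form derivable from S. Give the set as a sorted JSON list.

FIRST iteration:
pass 1:
  A via A→c: +{c}
  B via B→A: +{c}
  C via C→A C: +{c}
  C via C→a a: +{a}
  S via S→C S: +{a,c}
  S via S→b: +{b}
  FIRST(S)={a,b,c}  FIRST(A)={c}  FIRST(B)={c}  FIRST(C)={a,c}
pass 2:
  C via C→S C: +{b}
  FIRST(S)={a,b,c}  FIRST(A)={c}  FIRST(B)={c}  FIRST(C)={a,b,c}
pass 3: (no change)
  FIRST(S)={a,b,c}  FIRST(A)={c}  FIRST(B)={c}  FIRST(C)={a,b,c}

FOLLOW sets:
FOLLOW(S) := {$}
pass 1:
  C→A C: FOLLOW(A) ⊇ FIRST(C) = {a,b,c}; new: +{a,b,c}
  C→S C: FOLLOW(S) ⊇ FIRST(C) = {a,b,c}; new: +{a,b,c}
  S→C S: FOLLOW(C) ⊇ FIRST(S) = {a,b,c}; new: +{a,b,c}
  S→b B: FOLLOW(B) ⊇ FOLLOW(S) ⊇ {$,a,b,c}; new: +{$,a,b,c}
  S: {$,a,b,c}  A: {a,b,c}  B: {$,a,b,c}  C: {a,b,c}
pass 2:
  B→A: FOLLOW(A) ⊇ FOLLOW(B) ⊇ {$,a,b,c}; new: +{$}
  S: {$,a,b,c}  A: {$,a,b,c}  B: {$,a,b,c}  C: {a,b,c}
pass 3: done
  S: {$,a,b,c}  A: {$,a,b,c}  B: {$,a,b,c}  C: {a,b,c}

FOLLOW(C) = ["a", "b", "c"]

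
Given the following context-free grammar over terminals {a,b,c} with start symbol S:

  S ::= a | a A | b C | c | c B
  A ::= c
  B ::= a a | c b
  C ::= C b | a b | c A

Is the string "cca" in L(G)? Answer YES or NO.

CNF form of G:
  S -> T0 A | T1 B | T2 C | a | c
  A -> c
  B -> T0 T0 | T1 T2
  C -> C T2 | T0 T2 | T1 A
  T0 -> a
  T1 -> c
  T2 -> b

Fill CYK table bottom-up:
  T[0,0] 'c' = {A,S,T1}  orig:{A,S}
  T[1,1] 'c' = {A,S,T1}  orig:{A,S}
  T[2,2] 'a' = {S,T0}  orig:{S}
  T[0,1] 'cc' = {C}
  T[1,2] 'ca' = ∅
  T[0,2] 'cca' = ∅

S ∉ T[0,2] ⇒ NO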